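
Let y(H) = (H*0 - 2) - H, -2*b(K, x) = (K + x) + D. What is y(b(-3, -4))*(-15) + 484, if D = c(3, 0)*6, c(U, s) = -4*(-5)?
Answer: -667/2 ≈ -333.50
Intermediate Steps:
c(U, s) = 20
D = 120 (D = 20*6 = 120)
b(K, x) = -60 - K/2 - x/2 (b(K, x) = -((K + x) + 120)/2 = -(120 + K + x)/2 = -60 - K/2 - x/2)
y(H) = -2 - H (y(H) = (0 - 2) - H = -2 - H)
y(b(-3, -4))*(-15) + 484 = (-2 - (-60 - ½*(-3) - ½*(-4)))*(-15) + 484 = (-2 - (-60 + 3/2 + 2))*(-15) + 484 = (-2 - 1*(-113/2))*(-15) + 484 = (-2 + 113/2)*(-15) + 484 = (109/2)*(-15) + 484 = -1635/2 + 484 = -667/2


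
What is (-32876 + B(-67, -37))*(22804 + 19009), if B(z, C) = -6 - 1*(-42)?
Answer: -1373138920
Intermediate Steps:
B(z, C) = 36 (B(z, C) = -6 + 42 = 36)
(-32876 + B(-67, -37))*(22804 + 19009) = (-32876 + 36)*(22804 + 19009) = -32840*41813 = -1373138920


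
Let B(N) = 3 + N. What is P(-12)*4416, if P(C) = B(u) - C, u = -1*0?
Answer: 66240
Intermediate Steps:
u = 0
P(C) = 3 - C (P(C) = (3 + 0) - C = 3 - C)
P(-12)*4416 = (3 - 1*(-12))*4416 = (3 + 12)*4416 = 15*4416 = 66240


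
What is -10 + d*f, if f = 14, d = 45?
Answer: 620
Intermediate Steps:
-10 + d*f = -10 + 45*14 = -10 + 630 = 620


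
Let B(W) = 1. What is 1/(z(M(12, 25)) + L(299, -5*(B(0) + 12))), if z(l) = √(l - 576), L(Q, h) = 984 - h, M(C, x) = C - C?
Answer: 1049/1100977 - 24*I/1100977 ≈ 0.00095279 - 2.1799e-5*I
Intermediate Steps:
M(C, x) = 0
z(l) = √(-576 + l)
1/(z(M(12, 25)) + L(299, -5*(B(0) + 12))) = 1/(√(-576 + 0) + (984 - (-5)*(1 + 12))) = 1/(√(-576) + (984 - (-5)*13)) = 1/(24*I + (984 - 1*(-65))) = 1/(24*I + (984 + 65)) = 1/(24*I + 1049) = 1/(1049 + 24*I) = (1049 - 24*I)/1100977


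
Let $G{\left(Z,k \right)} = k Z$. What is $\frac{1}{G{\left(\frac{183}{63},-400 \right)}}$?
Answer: $- \frac{21}{24400} \approx -0.00086066$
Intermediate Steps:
$G{\left(Z,k \right)} = Z k$
$\frac{1}{G{\left(\frac{183}{63},-400 \right)}} = \frac{1}{\frac{183}{63} \left(-400\right)} = \frac{1}{183 \cdot \frac{1}{63} \left(-400\right)} = \frac{1}{\frac{61}{21} \left(-400\right)} = \frac{1}{- \frac{24400}{21}} = - \frac{21}{24400}$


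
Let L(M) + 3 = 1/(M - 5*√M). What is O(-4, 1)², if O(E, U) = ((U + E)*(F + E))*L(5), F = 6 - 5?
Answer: 150903/200 + 4941*√5/200 ≈ 809.76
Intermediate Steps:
F = 1
L(M) = -3 + 1/(M - 5*√M)
O(E, U) = (1 + E)*(14 - 15*√5)*(E + U)/(-5 + 5*√5) (O(E, U) = ((U + E)*(1 + E))*((-1 - 15*√5 + 3*5)/(-1*5 + 5*√5)) = ((E + U)*(1 + E))*((-1 - 15*√5 + 15)/(-5 + 5*√5)) = ((1 + E)*(E + U))*((14 - 15*√5)/(-5 + 5*√5)) = (1 + E)*(14 - 15*√5)*(E + U)/(-5 + 5*√5))
O(-4, 1)² = (-(14 - 15*√5)*(-4 + 1 + (-4)² - 4*1)/(5 - 5*√5))² = (-(14 - 15*√5)*(-4 + 1 + 16 - 4)/(5 - 5*√5))² = (-1*(14 - 15*√5)*9/(5 - 5*√5))² = (-9*(14 - 15*√5)/(5 - 5*√5))² = 81*(14 - 15*√5)²/(5 - 5*√5)²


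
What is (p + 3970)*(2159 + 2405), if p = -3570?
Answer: 1825600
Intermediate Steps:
(p + 3970)*(2159 + 2405) = (-3570 + 3970)*(2159 + 2405) = 400*4564 = 1825600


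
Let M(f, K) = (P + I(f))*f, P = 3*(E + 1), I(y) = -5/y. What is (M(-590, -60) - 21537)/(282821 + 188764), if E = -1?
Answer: -21542/471585 ≈ -0.045680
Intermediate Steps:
P = 0 (P = 3*(-1 + 1) = 3*0 = 0)
M(f, K) = -5 (M(f, K) = (0 - 5/f)*f = (-5/f)*f = -5)
(M(-590, -60) - 21537)/(282821 + 188764) = (-5 - 21537)/(282821 + 188764) = -21542/471585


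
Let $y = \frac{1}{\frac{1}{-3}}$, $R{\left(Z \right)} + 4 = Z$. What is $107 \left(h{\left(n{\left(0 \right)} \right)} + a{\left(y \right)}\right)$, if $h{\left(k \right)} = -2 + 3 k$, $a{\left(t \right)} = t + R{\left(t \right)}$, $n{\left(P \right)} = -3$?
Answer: $-2247$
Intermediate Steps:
$R{\left(Z \right)} = -4 + Z$
$y = -3$ ($y = \frac{1}{- \frac{1}{3}} = -3$)
$a{\left(t \right)} = -4 + 2 t$ ($a{\left(t \right)} = t + \left(-4 + t\right) = -4 + 2 t$)
$107 \left(h{\left(n{\left(0 \right)} \right)} + a{\left(y \right)}\right) = 107 \left(\left(-2 + 3 \left(-3\right)\right) + \left(-4 + 2 \left(-3\right)\right)\right) = 107 \left(\left(-2 - 9\right) - 10\right) = 107 \left(-11 - 10\right) = 107 \left(-21\right) = -2247$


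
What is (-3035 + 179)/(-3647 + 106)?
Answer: 2856/3541 ≈ 0.80655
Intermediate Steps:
(-3035 + 179)/(-3647 + 106) = -2856/(-3541) = -2856*(-1/3541) = 2856/3541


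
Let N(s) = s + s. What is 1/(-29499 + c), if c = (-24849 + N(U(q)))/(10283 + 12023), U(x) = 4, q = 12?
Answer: -22306/658029535 ≈ -3.3898e-5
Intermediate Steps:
N(s) = 2*s
c = -24841/22306 (c = (-24849 + 2*4)/(10283 + 12023) = (-24849 + 8)/22306 = -24841*1/22306 = -24841/22306 ≈ -1.1136)
1/(-29499 + c) = 1/(-29499 - 24841/22306) = 1/(-658029535/22306) = -22306/658029535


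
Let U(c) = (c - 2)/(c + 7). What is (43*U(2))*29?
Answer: 0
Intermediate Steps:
U(c) = (-2 + c)/(7 + c)
(43*U(2))*29 = (43*((-2 + 2)/(7 + 2)))*29 = (43*(0/9))*29 = (43*((1/9)*0))*29 = (43*0)*29 = 0*29 = 0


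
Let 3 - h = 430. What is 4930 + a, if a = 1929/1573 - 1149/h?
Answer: 3313969090/671671 ≈ 4933.9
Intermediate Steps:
h = -427 (h = 3 - 1*430 = 3 - 430 = -427)
a = 2631060/671671 (a = 1929/1573 - 1149/(-427) = 1929*(1/1573) - 1149*(-1/427) = 1929/1573 + 1149/427 = 2631060/671671 ≈ 3.9172)
4930 + a = 4930 + 2631060/671671 = 3313969090/671671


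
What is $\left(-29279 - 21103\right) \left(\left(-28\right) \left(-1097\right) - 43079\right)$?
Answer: $622872666$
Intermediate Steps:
$\left(-29279 - 21103\right) \left(\left(-28\right) \left(-1097\right) - 43079\right) = - 50382 \left(30716 - 43079\right) = \left(-50382\right) \left(-12363\right) = 622872666$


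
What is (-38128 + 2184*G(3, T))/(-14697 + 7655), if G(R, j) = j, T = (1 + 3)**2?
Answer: 1592/3521 ≈ 0.45214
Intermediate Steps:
T = 16 (T = 4**2 = 16)
(-38128 + 2184*G(3, T))/(-14697 + 7655) = (-38128 + 2184*16)/(-14697 + 7655) = (-38128 + 34944)/(-7042) = -3184*(-1/7042) = 1592/3521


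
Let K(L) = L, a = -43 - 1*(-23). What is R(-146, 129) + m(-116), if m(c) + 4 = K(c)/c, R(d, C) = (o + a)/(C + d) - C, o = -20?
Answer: -2204/17 ≈ -129.65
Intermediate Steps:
a = -20 (a = -43 + 23 = -20)
R(d, C) = -C - 40/(C + d) (R(d, C) = (-20 - 20)/(C + d) - C = -40/(C + d) - C = -C - 40/(C + d))
m(c) = -3 (m(c) = -4 + c/c = -4 + 1 = -3)
R(-146, 129) + m(-116) = (-40 - 1*129**2 - 1*129*(-146))/(129 - 146) - 3 = (-40 - 1*16641 + 18834)/(-17) - 3 = -(-40 - 16641 + 18834)/17 - 3 = -1/17*2153 - 3 = -2153/17 - 3 = -2204/17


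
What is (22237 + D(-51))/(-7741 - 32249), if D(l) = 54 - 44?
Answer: -22247/39990 ≈ -0.55631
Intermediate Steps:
D(l) = 10
(22237 + D(-51))/(-7741 - 32249) = (22237 + 10)/(-7741 - 32249) = 22247/(-39990) = 22247*(-1/39990) = -22247/39990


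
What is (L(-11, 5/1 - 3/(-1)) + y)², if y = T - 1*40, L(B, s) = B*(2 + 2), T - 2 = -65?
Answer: 21609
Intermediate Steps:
T = -63 (T = 2 - 65 = -63)
L(B, s) = 4*B (L(B, s) = B*4 = 4*B)
y = -103 (y = -63 - 1*40 = -63 - 40 = -103)
(L(-11, 5/1 - 3/(-1)) + y)² = (4*(-11) - 103)² = (-44 - 103)² = (-147)² = 21609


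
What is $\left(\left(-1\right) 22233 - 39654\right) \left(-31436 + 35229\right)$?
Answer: $-234737391$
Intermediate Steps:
$\left(\left(-1\right) 22233 - 39654\right) \left(-31436 + 35229\right) = \left(-22233 - 39654\right) 3793 = \left(-61887\right) 3793 = -234737391$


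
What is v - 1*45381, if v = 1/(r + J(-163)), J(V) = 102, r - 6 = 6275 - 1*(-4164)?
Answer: -478633406/10547 ≈ -45381.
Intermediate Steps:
r = 10445 (r = 6 + (6275 - 1*(-4164)) = 6 + (6275 + 4164) = 6 + 10439 = 10445)
v = 1/10547 (v = 1/(10445 + 102) = 1/10547 ≈ 9.4814e-5)
v - 1*45381 = 1/10547 - 1*45381 = 1/10547 - 45381 = -478633406/10547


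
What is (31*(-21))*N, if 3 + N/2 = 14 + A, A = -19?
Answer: 10416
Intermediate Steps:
N = -16 (N = -6 + 2*(14 - 19) = -6 + 2*(-5) = -6 - 10 = -16)
(31*(-21))*N = (31*(-21))*(-16) = -651*(-16) = 10416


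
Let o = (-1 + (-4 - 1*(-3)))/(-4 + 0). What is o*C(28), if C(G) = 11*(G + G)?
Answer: 308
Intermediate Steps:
C(G) = 22*G (C(G) = 11*(2*G) = 22*G)
o = ½ (o = (-1 + (-4 + 3))/(-4) = (-1 - 1)*(-¼) = -2*(-¼) = ½ ≈ 0.50000)
o*C(28) = (22*28)/2 = (½)*616 = 308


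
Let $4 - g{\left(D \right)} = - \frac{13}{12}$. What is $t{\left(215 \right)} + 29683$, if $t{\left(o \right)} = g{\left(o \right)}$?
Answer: $\frac{356257}{12} \approx 29688.0$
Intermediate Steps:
$g{\left(D \right)} = \frac{61}{12}$ ($g{\left(D \right)} = 4 - - \frac{13}{12} = 4 + \frac{13}{12} = \frac{61}{12}$)
$t{\left(o \right)} = \frac{61}{12}$
$t{\left(215 \right)} + 29683 = \frac{61}{12} + 29683 = \frac{356257}{12}$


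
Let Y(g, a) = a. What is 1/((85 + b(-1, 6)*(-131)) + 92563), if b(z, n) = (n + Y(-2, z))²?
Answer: 1/89373 ≈ 1.1189e-5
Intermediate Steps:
b(z, n) = (n + z)²
1/((85 + b(-1, 6)*(-131)) + 92563) = 1/((85 + (6 - 1)²*(-131)) + 92563) = 1/((85 + 5²*(-131)) + 92563) = 1/((85 + 25*(-131)) + 92563) = 1/((85 - 3275) + 92563) = 1/(-3190 + 92563) = 1/89373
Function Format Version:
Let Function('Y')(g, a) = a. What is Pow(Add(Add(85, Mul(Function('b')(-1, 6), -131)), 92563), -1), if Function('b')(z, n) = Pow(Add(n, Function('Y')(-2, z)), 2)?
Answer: Rational(1, 89373) ≈ 1.1189e-5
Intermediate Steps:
Function('b')(z, n) = Pow(Add(n, z), 2)
Pow(Add(Add(85, Mul(Function('b')(-1, 6), -131)), 92563), -1) = Pow(Add(Add(85, Mul(Pow(Add(6, -1), 2), -131)), 92563), -1) = Pow(Add(Add(85, Mul(Pow(5, 2), -131)), 92563), -1) = Pow(Add(Add(85, Mul(25, -131)), 92563), -1) = Pow(Add(Add(85, -3275), 92563), -1) = Pow(Add(-3190, 92563), -1) = Pow(89373, -1) = Rational(1, 89373)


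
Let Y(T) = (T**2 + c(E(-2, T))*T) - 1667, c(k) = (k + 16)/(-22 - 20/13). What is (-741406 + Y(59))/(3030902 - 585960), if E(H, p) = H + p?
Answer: -226371143/748152252 ≈ -0.30257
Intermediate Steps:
c(k) = -104/153 - 13*k/306 (c(k) = (16 + k)/(-22 - 20*1/13) = (16 + k)/(-22 - 20/13) = (16 + k)/(-306/13) = (16 + k)*(-13/306) = -104/153 - 13*k/306)
Y(T) = -1667 + T**2 + T*(-91/153 - 13*T/306) (Y(T) = (T**2 + (-104/153 - 13*(-2 + T)/306)*T) - 1667 = (T**2 + (-104/153 + (13/153 - 13*T/306))*T) - 1667 = (T**2 + (-91/153 - 13*T/306)*T) - 1667 = (T**2 + T*(-91/153 - 13*T/306)) - 1667 = -1667 + T**2 + T*(-91/153 - 13*T/306))
(-741406 + Y(59))/(3030902 - 585960) = (-741406 + (-1667 - 91/153*59 + (293/306)*59**2))/(3030902 - 585960) = (-741406 + (-1667 - 5369/153 + (293/306)*3481))/2444942 = (-741406 + (-1667 - 5369/153 + 1019933/306))*(1/2444942) = (-741406 + 499093/306)*(1/2444942) = -226371143/306*1/2444942 = -226371143/748152252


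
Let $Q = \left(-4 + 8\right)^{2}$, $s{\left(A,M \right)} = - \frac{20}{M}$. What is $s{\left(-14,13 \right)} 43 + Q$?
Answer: $- \frac{652}{13} \approx -50.154$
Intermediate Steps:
$Q = 16$ ($Q = 4^{2} = 16$)
$s{\left(-14,13 \right)} 43 + Q = - \frac{20}{13} \cdot 43 + 16 = \left(-20\right) \frac{1}{13} \cdot 43 + 16 = \left(- \frac{20}{13}\right) 43 + 16 = - \frac{860}{13} + 16 = - \frac{652}{13}$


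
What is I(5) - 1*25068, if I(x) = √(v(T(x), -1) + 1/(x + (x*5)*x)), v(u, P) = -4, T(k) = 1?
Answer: -25068 + I*√67470/130 ≈ -25068.0 + 1.9981*I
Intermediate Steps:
I(x) = √(-4 + 1/(x + 5*x²)) (I(x) = √(-4 + 1/(x + (x*5)*x)) = √(-4 + 1/(x + (5*x)*x)) = √(-4 + 1/(x + 5*x²)))
I(5) - 1*25068 = √((1 - 4*5*(1 + 5*5))/(5*(1 + 5*5))) - 1*25068 = √((1 - 4*5*(1 + 25))/(5*(1 + 25))) - 25068 = √((⅕)*(1 - 4*5*26)/26) - 25068 = √((⅕)*(1/26)*(1 - 520)) - 25068 = √((⅕)*(1/26)*(-519)) - 25068 = √(-519/130) - 25068 = I*√67470/130 - 25068 = -25068 + I*√67470/130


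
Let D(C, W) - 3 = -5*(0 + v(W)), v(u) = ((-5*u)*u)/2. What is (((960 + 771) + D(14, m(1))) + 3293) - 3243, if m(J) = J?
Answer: 3593/2 ≈ 1796.5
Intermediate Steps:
v(u) = -5*u²/2 (v(u) = -5*u²*(½) = -5*u²/2)
D(C, W) = 3 + 25*W²/2 (D(C, W) = 3 - 5*(0 - 5*W²/2) = 3 - (-25)*W²/2 = 3 + 25*W²/2)
(((960 + 771) + D(14, m(1))) + 3293) - 3243 = (((960 + 771) + (3 + (25/2)*1²)) + 3293) - 3243 = ((1731 + (3 + (25/2)*1)) + 3293) - 3243 = ((1731 + (3 + 25/2)) + 3293) - 3243 = ((1731 + 31/2) + 3293) - 3243 = (3493/2 + 3293) - 3243 = 10079/2 - 3243 = 3593/2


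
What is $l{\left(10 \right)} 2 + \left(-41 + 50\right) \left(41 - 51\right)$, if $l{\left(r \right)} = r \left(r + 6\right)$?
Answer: $230$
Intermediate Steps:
$l{\left(r \right)} = r \left(6 + r\right)$
$l{\left(10 \right)} 2 + \left(-41 + 50\right) \left(41 - 51\right) = 10 \left(6 + 10\right) 2 + \left(-41 + 50\right) \left(41 - 51\right) = 10 \cdot 16 \cdot 2 + 9 \left(-10\right) = 160 \cdot 2 - 90 = 320 - 90 = 230$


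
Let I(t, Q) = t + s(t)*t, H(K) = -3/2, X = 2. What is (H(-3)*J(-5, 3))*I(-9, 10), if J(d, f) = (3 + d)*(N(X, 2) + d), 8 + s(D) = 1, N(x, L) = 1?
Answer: -648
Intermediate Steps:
H(K) = -3/2 (H(K) = -3*½ = -3/2)
s(D) = -7 (s(D) = -8 + 1 = -7)
J(d, f) = (1 + d)*(3 + d) (J(d, f) = (3 + d)*(1 + d) = (1 + d)*(3 + d))
I(t, Q) = -6*t (I(t, Q) = t - 7*t = -6*t)
(H(-3)*J(-5, 3))*I(-9, 10) = (-3*(3 + (-5)² + 4*(-5))/2)*(-6*(-9)) = -3*(3 + 25 - 20)/2*54 = -3/2*8*54 = -12*54 = -648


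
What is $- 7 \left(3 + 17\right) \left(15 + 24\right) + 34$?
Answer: $-5426$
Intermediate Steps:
$- 7 \left(3 + 17\right) \left(15 + 24\right) + 34 = - 7 \cdot 20 \cdot 39 + 34 = \left(-7\right) 780 + 34 = -5460 + 34 = -5426$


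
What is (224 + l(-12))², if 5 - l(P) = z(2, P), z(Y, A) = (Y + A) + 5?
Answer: 54756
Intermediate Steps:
z(Y, A) = 5 + A + Y (z(Y, A) = (A + Y) + 5 = 5 + A + Y)
l(P) = -2 - P (l(P) = 5 - (5 + P + 2) = 5 - (7 + P) = 5 + (-7 - P) = -2 - P)
(224 + l(-12))² = (224 + (-2 - 1*(-12)))² = (224 + (-2 + 12))² = (224 + 10)² = 234² = 54756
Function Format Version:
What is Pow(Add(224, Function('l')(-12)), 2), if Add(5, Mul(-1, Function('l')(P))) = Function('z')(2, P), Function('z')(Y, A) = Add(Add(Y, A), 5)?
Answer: 54756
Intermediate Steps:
Function('z')(Y, A) = Add(5, A, Y) (Function('z')(Y, A) = Add(Add(A, Y), 5) = Add(5, A, Y))
Function('l')(P) = Add(-2, Mul(-1, P)) (Function('l')(P) = Add(5, Mul(-1, Add(5, P, 2))) = Add(5, Mul(-1, Add(7, P))) = Add(5, Add(-7, Mul(-1, P))) = Add(-2, Mul(-1, P)))
Pow(Add(224, Function('l')(-12)), 2) = Pow(Add(224, Add(-2, Mul(-1, -12))), 2) = Pow(Add(224, Add(-2, 12)), 2) = Pow(Add(224, 10), 2) = Pow(234, 2) = 54756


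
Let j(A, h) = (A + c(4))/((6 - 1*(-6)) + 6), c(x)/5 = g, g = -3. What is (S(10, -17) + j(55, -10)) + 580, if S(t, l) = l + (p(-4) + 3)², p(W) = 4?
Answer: 5528/9 ≈ 614.22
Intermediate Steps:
c(x) = -15 (c(x) = 5*(-3) = -15)
j(A, h) = -⅚ + A/18 (j(A, h) = (A - 15)/((6 - 1*(-6)) + 6) = (-15 + A)/((6 + 6) + 6) = (-15 + A)/(12 + 6) = (-15 + A)/18 = (-15 + A)*(1/18) = -⅚ + A/18)
S(t, l) = 49 + l (S(t, l) = l + (4 + 3)² = l + 7² = l + 49 = 49 + l)
(S(10, -17) + j(55, -10)) + 580 = ((49 - 17) + (-⅚ + (1/18)*55)) + 580 = (32 + (-⅚ + 55/18)) + 580 = (32 + 20/9) + 580 = 308/9 + 580 = 5528/9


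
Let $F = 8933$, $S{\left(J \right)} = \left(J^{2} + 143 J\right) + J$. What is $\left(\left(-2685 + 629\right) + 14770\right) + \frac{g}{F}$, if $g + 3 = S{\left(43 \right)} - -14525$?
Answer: $\frac{113596725}{8933} \approx 12717.0$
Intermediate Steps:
$S{\left(J \right)} = J^{2} + 144 J$
$g = 22563$ ($g = -3 + \left(43 \left(144 + 43\right) - -14525\right) = -3 + \left(43 \cdot 187 + 14525\right) = -3 + \left(8041 + 14525\right) = -3 + 22566 = 22563$)
$\left(\left(-2685 + 629\right) + 14770\right) + \frac{g}{F} = \left(\left(-2685 + 629\right) + 14770\right) + \frac{22563}{8933} = \left(-2056 + 14770\right) + 22563 \cdot \frac{1}{8933} = 12714 + \frac{22563}{8933} = \frac{113596725}{8933}$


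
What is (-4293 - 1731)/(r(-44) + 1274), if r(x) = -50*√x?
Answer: -639548/144423 - 50200*I*√11/144423 ≈ -4.4283 - 1.1528*I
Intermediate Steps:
(-4293 - 1731)/(r(-44) + 1274) = (-4293 - 1731)/(-100*I*√11 + 1274) = -6024/(-100*I*√11 + 1274) = -6024/(1274 - 100*I*√11)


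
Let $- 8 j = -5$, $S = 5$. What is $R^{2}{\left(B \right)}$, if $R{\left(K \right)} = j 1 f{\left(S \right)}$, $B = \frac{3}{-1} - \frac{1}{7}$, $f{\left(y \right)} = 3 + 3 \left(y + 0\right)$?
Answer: $\frac{2025}{16} \approx 126.56$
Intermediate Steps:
$f{\left(y \right)} = 3 + 3 y$
$j = \frac{5}{8}$ ($j = \left(- \frac{1}{8}\right) \left(-5\right) = \frac{5}{8} \approx 0.625$)
$B = - \frac{22}{7}$ ($B = 3 \left(-1\right) - \frac{1}{7} = -3 - \frac{1}{7} = - \frac{22}{7} \approx -3.1429$)
$R{\left(K \right)} = \frac{45}{4}$ ($R{\left(K \right)} = \frac{5}{8} \cdot 1 \left(3 + 3 \cdot 5\right) = \frac{5 \left(3 + 15\right)}{8} = \frac{5}{8} \cdot 18 = \frac{45}{4}$)
$R^{2}{\left(B \right)} = \left(\frac{45}{4}\right)^{2} = \frac{2025}{16}$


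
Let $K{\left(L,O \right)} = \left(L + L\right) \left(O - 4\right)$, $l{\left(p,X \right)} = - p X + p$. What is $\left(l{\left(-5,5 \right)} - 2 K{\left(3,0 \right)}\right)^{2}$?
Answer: $4624$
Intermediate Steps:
$l{\left(p,X \right)} = p - X p$ ($l{\left(p,X \right)} = - X p + p = p - X p$)
$K{\left(L,O \right)} = 2 L \left(-4 + O\right)$
$\left(l{\left(-5,5 \right)} - 2 K{\left(3,0 \right)}\right)^{2} = \left(- 5 \left(1 - 5\right) - 2 \cdot 2 \cdot 3 \left(-4 + 0\right)\right)^{2} = \left(- 5 \left(1 - 5\right) - 2 \cdot 2 \cdot 3 \left(-4\right)\right)^{2} = \left(\left(-5\right) \left(-4\right) - -48\right)^{2} = \left(20 + 48\right)^{2} = 68^{2} = 4624$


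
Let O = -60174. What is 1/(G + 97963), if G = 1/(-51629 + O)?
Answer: 111803/10952557288 ≈ 1.0208e-5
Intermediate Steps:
G = -1/111803 (G = 1/(-51629 - 60174) = 1/(-111803) = -1/111803 ≈ -8.9443e-6)
1/(G + 97963) = 1/(-1/111803 + 97963) = 1/(10952557288/111803) = 111803/10952557288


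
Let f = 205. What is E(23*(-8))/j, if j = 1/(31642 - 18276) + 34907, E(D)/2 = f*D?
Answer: -1008331040/466566963 ≈ -2.1612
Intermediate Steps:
E(D) = 410*D (E(D) = 2*(205*D) = 410*D)
j = 466566963/13366 (j = 1/13366 + 34907 = 466566963/13366 ≈ 34907.)
E(23*(-8))/j = (410*(23*(-8)))/(466566963/13366) = (410*(-184))*(13366/466566963) = -75440*13366/466566963 = -1008331040/466566963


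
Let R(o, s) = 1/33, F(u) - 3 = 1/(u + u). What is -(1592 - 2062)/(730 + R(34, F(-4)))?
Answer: 15510/24091 ≈ 0.64381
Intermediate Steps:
F(u) = 3 + 1/(2*u) (F(u) = 3 + 1/(u + u) = 3 + 1/(2*u))
R(o, s) = 1/33
-(1592 - 2062)/(730 + R(34, F(-4))) = -(1592 - 2062)/(730 + 1/33) = -(-470)/24091/33 = -(-470)*33/24091 = -1*(-15510/24091) = 15510/24091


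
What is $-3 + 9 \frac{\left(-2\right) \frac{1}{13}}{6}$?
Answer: $- \frac{42}{13} \approx -3.2308$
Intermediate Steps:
$-3 + 9 \frac{\left(-2\right) \frac{1}{13}}{6} = -3 + 9 \left(-2\right) \frac{1}{13} \cdot \frac{1}{6} = -3 + 9 \left(\left(- \frac{2}{13}\right) \frac{1}{6}\right) = -3 + 9 \left(- \frac{1}{39}\right) = -3 - \frac{3}{13} = - \frac{42}{13}$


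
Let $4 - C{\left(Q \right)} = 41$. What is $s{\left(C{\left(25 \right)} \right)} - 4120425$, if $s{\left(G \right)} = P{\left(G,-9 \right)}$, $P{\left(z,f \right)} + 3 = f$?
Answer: $-4120437$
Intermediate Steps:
$P{\left(z,f \right)} = -3 + f$
$C{\left(Q \right)} = -37$ ($C{\left(Q \right)} = 4 - 41 = -37$)
$s{\left(G \right)} = -12$ ($s{\left(G \right)} = -3 - 9 = -12$)
$s{\left(C{\left(25 \right)} \right)} - 4120425 = -12 - 4120425 = -4120437$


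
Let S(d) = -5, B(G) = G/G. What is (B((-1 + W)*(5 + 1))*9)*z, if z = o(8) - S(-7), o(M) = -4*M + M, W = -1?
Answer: -171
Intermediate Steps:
B(G) = 1
o(M) = -3*M
z = -19 (z = -3*8 - 1*(-5) = -24 + 5 = -19)
(B((-1 + W)*(5 + 1))*9)*z = (1*9)*(-19) = 9*(-19) = -171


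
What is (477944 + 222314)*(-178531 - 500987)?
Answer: -475837915644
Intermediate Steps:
(477944 + 222314)*(-178531 - 500987) = 700258*(-679518) = -475837915644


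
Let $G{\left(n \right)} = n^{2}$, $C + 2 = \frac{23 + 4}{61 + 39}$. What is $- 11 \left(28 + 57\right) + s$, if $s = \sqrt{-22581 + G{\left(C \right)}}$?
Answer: $-935 + \frac{11 i \sqrt{1865951}}{100} \approx -935.0 + 150.26 i$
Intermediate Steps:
$C = - \frac{173}{100}$ ($C = -2 + \frac{23 + 4}{61 + 39} = -2 + \frac{27}{100} = - \frac{173}{100} \approx -1.73$)
$s = \frac{11 i \sqrt{1865951}}{100}$ ($s = \sqrt{-22581 + \left(- \frac{173}{100}\right)^{2}} = \sqrt{-22581 + \frac{29929}{10000}} = \sqrt{- \frac{225780071}{10000}} = \frac{11 i \sqrt{1865951}}{100} \approx 150.26 i$)
$- 11 \left(28 + 57\right) + s = - 11 \left(28 + 57\right) + \frac{11 i \sqrt{1865951}}{100} = \left(-11\right) 85 + \frac{11 i \sqrt{1865951}}{100} = -935 + \frac{11 i \sqrt{1865951}}{100}$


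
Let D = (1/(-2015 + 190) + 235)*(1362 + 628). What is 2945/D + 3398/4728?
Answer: 2031573467/2802191237 ≈ 0.72499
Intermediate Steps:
D = 170691852/365 (D = (1/(-1825) + 235)*1990 = (-1/1825 + 235)*1990 = (428874/1825)*1990 = 170691852/365 ≈ 4.6765e+5)
2945/D + 3398/4728 = 2945/(170691852/365) + 3398/4728 = 2945*(365/170691852) + 3398*(1/4728) = 1074925/170691852 + 1699/2364 = 2031573467/2802191237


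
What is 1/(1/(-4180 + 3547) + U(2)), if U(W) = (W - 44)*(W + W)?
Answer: -633/106345 ≈ -0.0059523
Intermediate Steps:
U(W) = 2*W*(-44 + W) (U(W) = (-44 + W)*(2*W) = 2*W*(-44 + W))
1/(1/(-4180 + 3547) + U(2)) = 1/(1/(-4180 + 3547) + 2*2*(-44 + 2)) = 1/(1/(-633) + 2*2*(-42)) = 1/(-1/633 - 168) = 1/(-106345/633) = -633/106345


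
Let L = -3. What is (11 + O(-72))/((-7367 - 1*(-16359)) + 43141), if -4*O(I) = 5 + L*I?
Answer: -177/208532 ≈ -0.00084879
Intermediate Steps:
O(I) = -5/4 + 3*I/4 (O(I) = -(5 - 3*I)/4 = -5/4 + 3*I/4)
(11 + O(-72))/((-7367 - 1*(-16359)) + 43141) = (11 + (-5/4 + (¾)*(-72)))/((-7367 - 1*(-16359)) + 43141) = (11 + (-5/4 - 54))/((-7367 + 16359) + 43141) = (11 - 221/4)/(8992 + 43141) = -177/4/52133 = -177/4*1/52133 = -177/208532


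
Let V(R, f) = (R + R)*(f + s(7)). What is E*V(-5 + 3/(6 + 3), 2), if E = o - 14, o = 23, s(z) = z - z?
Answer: -168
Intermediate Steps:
s(z) = 0
E = 9 (E = 23 - 14 = 9)
V(R, f) = 2*R*f (V(R, f) = (R + R)*(f + 0) = (2*R)*f = 2*R*f)
E*V(-5 + 3/(6 + 3), 2) = 9*(2*(-5 + 3/(6 + 3))*2) = 9*(2*(-5 + 3/9)*2) = 9*(2*(-5 + (1/9)*3)*2) = 9*(2*(-5 + 1/3)*2) = 9*(2*(-14/3)*2) = 9*(-56/3) = -168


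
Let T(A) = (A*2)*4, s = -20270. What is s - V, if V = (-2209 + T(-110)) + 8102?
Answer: -25283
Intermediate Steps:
T(A) = 8*A (T(A) = (2*A)*4 = 8*A)
V = 5013 (V = (-2209 + 8*(-110)) + 8102 = (-2209 - 880) + 8102 = -3089 + 8102 = 5013)
s - V = -20270 - 1*5013 = -20270 - 5013 = -25283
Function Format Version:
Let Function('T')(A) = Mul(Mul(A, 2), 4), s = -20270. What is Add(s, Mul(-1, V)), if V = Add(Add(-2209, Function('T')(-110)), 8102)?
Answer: -25283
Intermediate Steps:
Function('T')(A) = Mul(8, A) (Function('T')(A) = Mul(Mul(2, A), 4) = Mul(8, A))
V = 5013 (V = Add(Add(-2209, Mul(8, -110)), 8102) = Add(Add(-2209, -880), 8102) = Add(-3089, 8102) = 5013)
Add(s, Mul(-1, V)) = Add(-20270, Mul(-1, 5013)) = Add(-20270, -5013) = -25283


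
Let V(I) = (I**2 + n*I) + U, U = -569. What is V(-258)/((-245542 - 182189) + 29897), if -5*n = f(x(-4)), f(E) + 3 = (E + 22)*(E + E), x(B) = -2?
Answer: -308561/1989170 ≈ -0.15512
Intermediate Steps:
f(E) = -3 + 2*E*(22 + E) (f(E) = -3 + (E + 22)*(E + E) = -3 + (22 + E)*(2*E) = -3 + 2*E*(22 + E))
n = 83/5 (n = -(-3 + 2*(-2)**2 + 44*(-2))/5 = -(-3 + 2*4 - 88)/5 = -(-3 + 8 - 88)/5 = -1/5*(-83) = 83/5 ≈ 16.600)
V(I) = -569 + I**2 + 83*I/5 (V(I) = (I**2 + 83*I/5) - 569 = -569 + I**2 + 83*I/5)
V(-258)/((-245542 - 182189) + 29897) = (-569 + (-258)**2 + (83/5)*(-258))/((-245542 - 182189) + 29897) = (-569 + 66564 - 21414/5)/(-427731 + 29897) = (308561/5)/(-397834) = (308561/5)*(-1/397834) = -308561/1989170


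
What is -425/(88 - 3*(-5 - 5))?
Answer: -425/118 ≈ -3.6017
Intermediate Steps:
-425/(88 - 3*(-5 - 5)) = -425/(88 - 3*(-10)) = -425/(88 + 30) = -425/118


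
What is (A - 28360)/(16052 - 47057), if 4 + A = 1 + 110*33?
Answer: 24733/31005 ≈ 0.79771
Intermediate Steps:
A = 3627 (A = -4 + (1 + 110*33) = -4 + (1 + 3630) = -4 + 3631 = 3627)
(A - 28360)/(16052 - 47057) = (3627 - 28360)/(16052 - 47057) = -24733/(-31005) = -24733*(-1/31005) = 24733/31005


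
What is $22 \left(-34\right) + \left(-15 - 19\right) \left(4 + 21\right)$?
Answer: $-1598$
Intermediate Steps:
$22 \left(-34\right) + \left(-15 - 19\right) \left(4 + 21\right) = -748 - 850 = -1598$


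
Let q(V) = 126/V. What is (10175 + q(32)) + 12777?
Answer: 367295/16 ≈ 22956.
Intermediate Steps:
(10175 + q(32)) + 12777 = (10175 + 126/32) + 12777 = (10175 + 126*(1/32)) + 12777 = (10175 + 63/16) + 12777 = 162863/16 + 12777 = 367295/16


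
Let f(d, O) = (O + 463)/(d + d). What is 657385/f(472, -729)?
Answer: -310285720/133 ≈ -2.3330e+6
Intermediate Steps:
f(d, O) = (463 + O)/(2*d) (f(d, O) = (463 + O)/((2*d)) = (463 + O)*(1/(2*d)) = (463 + O)/(2*d))
657385/f(472, -729) = 657385/(((½)*(463 - 729)/472)) = 657385/(((½)*(1/472)*(-266))) = 657385/(-133/472) = 657385*(-472/133) = -310285720/133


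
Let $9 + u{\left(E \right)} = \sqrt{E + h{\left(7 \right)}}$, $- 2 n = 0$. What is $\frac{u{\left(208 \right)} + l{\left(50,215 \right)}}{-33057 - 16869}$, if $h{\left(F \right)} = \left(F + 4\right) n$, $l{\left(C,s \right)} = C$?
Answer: $- \frac{41}{49926} - \frac{2 \sqrt{13}}{24963} \approx -0.0011101$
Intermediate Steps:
$n = 0$ ($n = \left(- \frac{1}{2}\right) 0 = 0$)
$h{\left(F \right)} = 0$ ($h{\left(F \right)} = \left(F + 4\right) 0 = \left(4 + F\right) 0 = 0$)
$u{\left(E \right)} = -9 + \sqrt{E}$ ($u{\left(E \right)} = -9 + \sqrt{E + 0} = -9 + \sqrt{E}$)
$\frac{u{\left(208 \right)} + l{\left(50,215 \right)}}{-33057 - 16869} = \frac{\left(-9 + \sqrt{208}\right) + 50}{-33057 - 16869} = \frac{\left(-9 + 4 \sqrt{13}\right) + 50}{-33057 - 16869} = \frac{41 + 4 \sqrt{13}}{-49926} = \left(41 + 4 \sqrt{13}\right) \left(- \frac{1}{49926}\right) = - \frac{41}{49926} - \frac{2 \sqrt{13}}{24963}$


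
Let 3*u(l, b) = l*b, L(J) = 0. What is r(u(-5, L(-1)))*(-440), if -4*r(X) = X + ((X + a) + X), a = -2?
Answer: -220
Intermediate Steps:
u(l, b) = b*l/3 (u(l, b) = (l*b)/3 = (b*l)/3 = b*l/3)
r(X) = 1/2 - 3*X/4 (r(X) = -(X + ((X - 2) + X))/4 = -(X + ((-2 + X) + X))/4 = -(X + (-2 + 2*X))/4 = -(-2 + 3*X)/4 = 1/2 - 3*X/4)
r(u(-5, L(-1)))*(-440) = (1/2 - 0*(-5)/4)*(-440) = (1/2 - 3/4*0)*(-440) = (1/2 + 0)*(-440) = (1/2)*(-440) = -220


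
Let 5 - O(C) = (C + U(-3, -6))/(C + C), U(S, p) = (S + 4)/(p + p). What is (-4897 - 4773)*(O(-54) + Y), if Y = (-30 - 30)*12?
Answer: 4483442315/648 ≈ 6.9189e+6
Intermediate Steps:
U(S, p) = (4 + S)/(2*p) (U(S, p) = (4 + S)/((2*p)) = (4 + S)*(1/(2*p)) = (4 + S)/(2*p))
O(C) = 5 - (-1/12 + C)/(2*C) (O(C) = 5 - (C + (½)*(4 - 3)/(-6))/(C + C) = 5 - (C + (½)*(-⅙)*1)/(2*C) = 5 - (C - 1/12)*1/(2*C) = 5 - (-1/12 + C)*1/(2*C) = 5 - (-1/12 + C)/(2*C))
Y = -720 (Y = -60*12 = -720)
(-4897 - 4773)*(O(-54) + Y) = (-4897 - 4773)*((1/24)*(1 + 108*(-54))/(-54) - 720) = -9670*((1/24)*(-1/54)*(1 - 5832) - 720) = -9670*((1/24)*(-1/54)*(-5831) - 720) = -9670*(5831/1296 - 720) = -9670*(-927289/1296) = 4483442315/648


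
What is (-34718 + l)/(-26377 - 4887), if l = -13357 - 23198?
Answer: 71273/31264 ≈ 2.2797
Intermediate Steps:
l = -36555
(-34718 + l)/(-26377 - 4887) = (-34718 - 36555)/(-26377 - 4887) = -71273/(-31264) = -71273*(-1/31264) = 71273/31264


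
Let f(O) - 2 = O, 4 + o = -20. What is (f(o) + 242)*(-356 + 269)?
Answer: -19140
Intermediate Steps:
o = -24 (o = -4 - 20 = -24)
f(O) = 2 + O
(f(o) + 242)*(-356 + 269) = ((2 - 24) + 242)*(-356 + 269) = (-22 + 242)*(-87) = 220*(-87) = -19140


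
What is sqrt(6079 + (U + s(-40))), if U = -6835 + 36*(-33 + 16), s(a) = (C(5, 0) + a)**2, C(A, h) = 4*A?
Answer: 22*I*sqrt(2) ≈ 31.113*I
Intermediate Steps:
s(a) = (20 + a)**2 (s(a) = (4*5 + a)**2 = (20 + a)**2)
U = -7447 (U = -6835 + 36*(-17) = -6835 - 612 = -7447)
sqrt(6079 + (U + s(-40))) = sqrt(6079 + (-7447 + (20 - 40)**2)) = sqrt(6079 + (-7447 + (-20)**2)) = sqrt(6079 + (-7447 + 400)) = sqrt(6079 - 7047) = sqrt(-968) = 22*I*sqrt(2)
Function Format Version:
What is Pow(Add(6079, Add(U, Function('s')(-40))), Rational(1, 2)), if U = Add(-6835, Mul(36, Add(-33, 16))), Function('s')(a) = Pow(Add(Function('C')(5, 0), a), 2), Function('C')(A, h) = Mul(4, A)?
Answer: Mul(22, I, Pow(2, Rational(1, 2))) ≈ Mul(31.113, I)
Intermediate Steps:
Function('s')(a) = Pow(Add(20, a), 2) (Function('s')(a) = Pow(Add(Mul(4, 5), a), 2) = Pow(Add(20, a), 2))
U = -7447 (U = Add(-6835, Mul(36, -17)) = Add(-6835, -612) = -7447)
Pow(Add(6079, Add(U, Function('s')(-40))), Rational(1, 2)) = Pow(Add(6079, Add(-7447, Pow(Add(20, -40), 2))), Rational(1, 2)) = Pow(Add(6079, Add(-7447, Pow(-20, 2))), Rational(1, 2)) = Pow(Add(6079, Add(-7447, 400)), Rational(1, 2)) = Pow(Add(6079, -7047), Rational(1, 2)) = Pow(-968, Rational(1, 2)) = Mul(22, I, Pow(2, Rational(1, 2)))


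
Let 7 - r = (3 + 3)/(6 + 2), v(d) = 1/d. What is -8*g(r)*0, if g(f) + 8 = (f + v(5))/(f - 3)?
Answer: 0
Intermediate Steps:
r = 25/4 (r = 7 - (3 + 3)/(6 + 2) = 7 - 6/8 = 7 - 1*¾ = 7 - ¾ = 25/4 ≈ 6.2500)
g(f) = -8 + (⅕ + f)/(-3 + f) (g(f) = -8 + (f + 1/5)/(f - 3) = -8 + (f + ⅕)/(-3 + f) = -8 + (⅕ + f)/(-3 + f))
-8*g(r)*0 = -8*(121 - 35*25/4)/(5*(-3 + 25/4))*0 = -8*(121 - 875/4)/(5*13/4)*0 = -8*4*(-391)/(5*13*4)*0 = -8*(-391/65)*0 = (3128/65)*0 = 0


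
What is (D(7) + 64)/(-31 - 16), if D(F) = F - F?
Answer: -64/47 ≈ -1.3617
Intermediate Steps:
D(F) = 0
(D(7) + 64)/(-31 - 16) = (0 + 64)/(-31 - 16) = 64/(-47) = 64*(-1/47) = -64/47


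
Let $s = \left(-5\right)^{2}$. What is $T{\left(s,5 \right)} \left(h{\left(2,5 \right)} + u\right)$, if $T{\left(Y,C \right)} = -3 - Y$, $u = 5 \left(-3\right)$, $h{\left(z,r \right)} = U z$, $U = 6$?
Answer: $84$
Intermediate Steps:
$s = 25$
$h{\left(z,r \right)} = 6 z$
$u = -15$
$T{\left(s,5 \right)} \left(h{\left(2,5 \right)} + u\right) = \left(-3 - 25\right) \left(6 \cdot 2 - 15\right) = \left(-3 - 25\right) \left(12 - 15\right) = \left(-28\right) \left(-3\right) = 84$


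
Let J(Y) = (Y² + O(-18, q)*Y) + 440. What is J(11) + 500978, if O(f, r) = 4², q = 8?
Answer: 501715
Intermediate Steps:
O(f, r) = 16
J(Y) = 440 + Y² + 16*Y (J(Y) = (Y² + 16*Y) + 440 = 440 + Y² + 16*Y)
J(11) + 500978 = (440 + 11² + 16*11) + 500978 = (440 + 121 + 176) + 500978 = 737 + 500978 = 501715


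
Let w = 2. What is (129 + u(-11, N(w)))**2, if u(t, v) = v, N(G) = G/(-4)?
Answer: 66049/4 ≈ 16512.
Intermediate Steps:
N(G) = -G/4 (N(G) = G*(-1/4) = -G/4)
(129 + u(-11, N(w)))**2 = (129 - 1/4*2)**2 = (129 - 1/2)**2 = (257/2)**2 = 66049/4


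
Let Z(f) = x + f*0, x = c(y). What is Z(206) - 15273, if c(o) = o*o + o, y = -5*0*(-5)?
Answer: -15273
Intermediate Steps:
y = 0 (y = 0*(-5) = 0)
c(o) = o + o**2 (c(o) = o**2 + o = o + o**2)
x = 0 (x = 0*(1 + 0) = 0*1 = 0)
Z(f) = 0 (Z(f) = 0 + f*0 = 0 + 0 = 0)
Z(206) - 15273 = 0 - 15273 = -15273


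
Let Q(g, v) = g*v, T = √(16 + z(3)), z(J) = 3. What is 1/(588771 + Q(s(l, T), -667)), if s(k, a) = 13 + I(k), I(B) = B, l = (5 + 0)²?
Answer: 1/563425 ≈ 1.7749e-6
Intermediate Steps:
l = 25 (l = 5² = 25)
T = √19 (T = √(16 + 3) = √19 ≈ 4.3589)
s(k, a) = 13 + k
1/(588771 + Q(s(l, T), -667)) = 1/(588771 + (13 + 25)*(-667)) = 1/(588771 + 38*(-667)) = 1/(588771 - 25346) = 1/563425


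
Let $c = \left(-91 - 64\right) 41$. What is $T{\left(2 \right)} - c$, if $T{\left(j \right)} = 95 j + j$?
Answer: $6547$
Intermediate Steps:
$T{\left(j \right)} = 96 j$
$c = -6355$ ($c = \left(-155\right) 41 = -6355$)
$T{\left(2 \right)} - c = 96 \cdot 2 - -6355 = 192 + 6355 = 6547$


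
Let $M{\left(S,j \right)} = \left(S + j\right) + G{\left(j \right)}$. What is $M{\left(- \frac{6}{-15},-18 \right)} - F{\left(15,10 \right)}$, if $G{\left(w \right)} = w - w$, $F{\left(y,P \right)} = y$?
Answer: $- \frac{163}{5} \approx -32.6$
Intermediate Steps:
$G{\left(w \right)} = 0$
$M{\left(S,j \right)} = S + j$ ($M{\left(S,j \right)} = \left(S + j\right) + 0 = S + j$)
$M{\left(- \frac{6}{-15},-18 \right)} - F{\left(15,10 \right)} = \left(- \frac{6}{-15} - 18\right) - 15 = \left(\left(-6\right) \left(- \frac{1}{15}\right) - 18\right) - 15 = \left(\frac{2}{5} - 18\right) - 15 = - \frac{88}{5} - 15 = - \frac{163}{5}$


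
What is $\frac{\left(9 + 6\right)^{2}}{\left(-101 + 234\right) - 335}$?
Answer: $- \frac{225}{202} \approx -1.1139$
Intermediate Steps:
$\frac{\left(9 + 6\right)^{2}}{\left(-101 + 234\right) - 335} = \frac{15^{2}}{133 - 335} = \frac{225}{-202} = 225 \left(- \frac{1}{202}\right) = - \frac{225}{202}$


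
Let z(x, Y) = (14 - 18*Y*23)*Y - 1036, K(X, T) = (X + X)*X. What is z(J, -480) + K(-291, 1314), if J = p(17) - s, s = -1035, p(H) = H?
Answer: -95223994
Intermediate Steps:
K(X, T) = 2*X² (K(X, T) = (2*X)*X = 2*X²)
J = 1052 (J = 17 - 1*(-1035) = 17 + 1035 = 1052)
z(x, Y) = -1036 + Y*(14 - 414*Y) (z(x, Y) = (14 - 414*Y)*Y - 1036 = Y*(14 - 414*Y) - 1036 = -1036 + Y*(14 - 414*Y))
z(J, -480) + K(-291, 1314) = (-1036 - 414*(-480)² + 14*(-480)) + 2*(-291)² = (-1036 - 414*230400 - 6720) + 2*84681 = (-1036 - 95385600 - 6720) + 169362 = -95393356 + 169362 = -95223994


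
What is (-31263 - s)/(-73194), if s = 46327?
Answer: 38795/36597 ≈ 1.0601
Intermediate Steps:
(-31263 - s)/(-73194) = (-31263 - 1*46327)/(-73194) = (-31263 - 46327)*(-1/73194) = -77590*(-1/73194) = 38795/36597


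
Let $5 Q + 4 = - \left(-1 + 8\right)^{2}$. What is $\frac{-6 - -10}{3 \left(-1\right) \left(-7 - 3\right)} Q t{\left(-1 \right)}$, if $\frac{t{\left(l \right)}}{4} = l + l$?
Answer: $\frac{848}{75} \approx 11.307$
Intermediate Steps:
$t{\left(l \right)} = 8 l$ ($t{\left(l \right)} = 4 \left(l + l\right) = 4 \cdot 2 l = 8 l$)
$Q = - \frac{53}{5}$ ($Q = - \frac{4}{5} + \frac{\left(-1\right) \left(-1 + 8\right)^{2}}{5} = - \frac{4}{5} + \frac{\left(-1\right) 7^{2}}{5} = - \frac{4}{5} + \frac{\left(-1\right) 49}{5} = - \frac{4}{5} + \frac{1}{5} \left(-49\right) = - \frac{4}{5} - \frac{49}{5} = - \frac{53}{5} \approx -10.6$)
$\frac{-6 - -10}{3 \left(-1\right) \left(-7 - 3\right)} Q t{\left(-1 \right)} = \frac{-6 - -10}{3 \left(-1\right) \left(-7 - 3\right)} \left(- \frac{53}{5}\right) 8 \left(-1\right) = \frac{-6 + 10}{\left(-3\right) \left(-10\right)} \left(- \frac{53}{5}\right) \left(-8\right) = \frac{4}{30} \left(- \frac{53}{5}\right) \left(-8\right) = 4 \cdot \frac{1}{30} \left(- \frac{53}{5}\right) \left(-8\right) = \frac{2}{15} \left(- \frac{53}{5}\right) \left(-8\right) = \left(- \frac{106}{75}\right) \left(-8\right) = \frac{848}{75}$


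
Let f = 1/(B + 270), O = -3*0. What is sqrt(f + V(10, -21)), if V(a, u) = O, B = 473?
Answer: sqrt(743)/743 ≈ 0.036686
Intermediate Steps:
O = 0
V(a, u) = 0
f = 1/743 (f = 1/(473 + 270) = 1/743 ≈ 0.0013459)
sqrt(f + V(10, -21)) = sqrt(1/743 + 0) = sqrt(1/743) = sqrt(743)/743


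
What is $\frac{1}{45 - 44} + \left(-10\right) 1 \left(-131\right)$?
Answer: $1311$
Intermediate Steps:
$\frac{1}{45 - 44} + \left(-10\right) 1 \left(-131\right) = 1^{-1} - -1310 = 1 + 1310 = 1311$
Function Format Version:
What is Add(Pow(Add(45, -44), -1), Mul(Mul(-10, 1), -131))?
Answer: 1311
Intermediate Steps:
Add(Pow(Add(45, -44), -1), Mul(Mul(-10, 1), -131)) = Add(Pow(1, -1), Mul(-10, -131)) = Add(1, 1310) = 1311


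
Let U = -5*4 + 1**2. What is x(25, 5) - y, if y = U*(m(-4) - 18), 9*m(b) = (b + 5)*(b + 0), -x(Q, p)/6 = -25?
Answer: -1804/9 ≈ -200.44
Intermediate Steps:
x(Q, p) = 150 (x(Q, p) = -6*(-25) = 150)
U = -19 (U = -20 + 1 = -19)
m(b) = b*(5 + b)/9 (m(b) = ((b + 5)*(b + 0))/9 = ((5 + b)*b)/9 = (b*(5 + b))/9 = b*(5 + b)/9)
y = 3154/9 (y = -19*((1/9)*(-4)*(5 - 4) - 18) = -19*((1/9)*(-4)*1 - 18) = -19*(-4/9 - 18) = -19*(-166/9) = 3154/9 ≈ 350.44)
x(25, 5) - y = 150 - 1*3154/9 = 150 - 3154/9 = -1804/9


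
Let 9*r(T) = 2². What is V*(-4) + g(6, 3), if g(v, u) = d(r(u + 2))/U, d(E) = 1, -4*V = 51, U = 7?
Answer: 358/7 ≈ 51.143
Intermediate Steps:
r(T) = 4/9 (r(T) = (⅑)*2² = (⅑)*4 = 4/9)
V = -51/4 (V = -¼*51 = -51/4 ≈ -12.750)
g(v, u) = ⅐ (g(v, u) = 1/7 = 1*(⅐) = ⅐)
V*(-4) + g(6, 3) = -51/4*(-4) + ⅐ = 51 + ⅐ = 358/7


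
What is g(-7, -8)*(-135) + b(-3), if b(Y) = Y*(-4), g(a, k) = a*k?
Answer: -7548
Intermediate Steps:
b(Y) = -4*Y
g(-7, -8)*(-135) + b(-3) = -7*(-8)*(-135) - 4*(-3) = 56*(-135) + 12 = -7560 + 12 = -7548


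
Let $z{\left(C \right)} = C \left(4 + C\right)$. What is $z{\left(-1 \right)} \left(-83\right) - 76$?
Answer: $173$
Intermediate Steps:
$z{\left(-1 \right)} \left(-83\right) - 76 = - (4 - 1) \left(-83\right) - 76 = \left(-1\right) 3 \left(-83\right) - 76 = \left(-3\right) \left(-83\right) - 76 = 249 - 76 = 173$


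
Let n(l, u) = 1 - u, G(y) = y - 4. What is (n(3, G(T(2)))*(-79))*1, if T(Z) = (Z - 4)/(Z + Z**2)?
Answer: -1264/3 ≈ -421.33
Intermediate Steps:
T(Z) = (-4 + Z)/(Z + Z**2)
G(y) = -4 + y
(n(3, G(T(2)))*(-79))*1 = ((1 - (-4 + (-4 + 2)/(2*(1 + 2))))*(-79))*1 = ((1 - (-4 + (1/2)*(-2)/3))*(-79))*1 = ((1 - (-4 + (1/2)*(1/3)*(-2)))*(-79))*1 = ((1 - (-4 - 1/3))*(-79))*1 = ((1 - 1*(-13/3))*(-79))*1 = ((1 + 13/3)*(-79))*1 = ((16/3)*(-79))*1 = -1264/3*1 = -1264/3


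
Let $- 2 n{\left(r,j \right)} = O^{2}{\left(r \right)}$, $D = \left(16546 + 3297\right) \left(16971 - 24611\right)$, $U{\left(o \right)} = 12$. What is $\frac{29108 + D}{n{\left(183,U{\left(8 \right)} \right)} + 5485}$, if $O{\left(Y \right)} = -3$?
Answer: $- \frac{303142824}{10961} \approx -27657.0$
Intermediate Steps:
$D = -151600520$ ($D = 19843 \left(-7640\right) = -151600520$)
$n{\left(r,j \right)} = - \frac{9}{2}$ ($n{\left(r,j \right)} = - \frac{\left(-3\right)^{2}}{2} = \left(- \frac{1}{2}\right) 9 = - \frac{9}{2}$)
$\frac{29108 + D}{n{\left(183,U{\left(8 \right)} \right)} + 5485} = \frac{29108 - 151600520}{- \frac{9}{2} + 5485} = - \frac{151571412}{\frac{10961}{2}} = \left(-151571412\right) \frac{2}{10961} = - \frac{303142824}{10961}$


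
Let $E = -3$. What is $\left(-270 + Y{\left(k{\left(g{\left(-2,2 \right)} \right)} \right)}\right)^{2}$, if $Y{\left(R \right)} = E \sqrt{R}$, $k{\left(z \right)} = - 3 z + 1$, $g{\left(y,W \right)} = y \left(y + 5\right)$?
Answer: $73071 + 1620 \sqrt{19} \approx 80132.0$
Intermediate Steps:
$g{\left(y,W \right)} = y \left(5 + y\right)$
$k{\left(z \right)} = 1 - 3 z$
$Y{\left(R \right)} = - 3 \sqrt{R}$
$\left(-270 + Y{\left(k{\left(g{\left(-2,2 \right)} \right)} \right)}\right)^{2} = \left(-270 - 3 \sqrt{1 - 3 \left(- 2 \left(5 - 2\right)\right)}\right)^{2} = \left(-270 - 3 \sqrt{1 - 3 \left(\left(-2\right) 3\right)}\right)^{2} = \left(-270 - 3 \sqrt{1 - -18}\right)^{2} = \left(-270 - 3 \sqrt{1 + 18}\right)^{2} = \left(-270 - 3 \sqrt{19}\right)^{2}$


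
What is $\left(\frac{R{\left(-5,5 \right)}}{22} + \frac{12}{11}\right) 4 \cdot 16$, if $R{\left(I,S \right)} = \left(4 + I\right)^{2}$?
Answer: $\frac{800}{11} \approx 72.727$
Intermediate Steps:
$\left(\frac{R{\left(-5,5 \right)}}{22} + \frac{12}{11}\right) 4 \cdot 16 = \left(\frac{\left(4 - 5\right)^{2}}{22} + \frac{12}{11}\right) 4 \cdot 16 = \left(\left(-1\right)^{2} \cdot \frac{1}{22} + 12 \cdot \frac{1}{11}\right) 4 \cdot 16 = \left(1 \cdot \frac{1}{22} + \frac{12}{11}\right) 4 \cdot 16 = \left(\frac{1}{22} + \frac{12}{11}\right) 4 \cdot 16 = \frac{25}{22} \cdot 4 \cdot 16 = \frac{50}{11} \cdot 16 = \frac{800}{11}$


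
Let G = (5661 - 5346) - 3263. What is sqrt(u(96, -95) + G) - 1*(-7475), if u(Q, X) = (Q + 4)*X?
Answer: 7475 + 4*I*sqrt(778) ≈ 7475.0 + 111.57*I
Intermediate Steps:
G = -2948 (G = 315 - 3263 = -2948)
u(Q, X) = X*(4 + Q) (u(Q, X) = (4 + Q)*X = X*(4 + Q))
sqrt(u(96, -95) + G) - 1*(-7475) = sqrt(-95*(4 + 96) - 2948) - 1*(-7475) = sqrt(-95*100 - 2948) + 7475 = sqrt(-9500 - 2948) + 7475 = sqrt(-12448) + 7475 = 4*I*sqrt(778) + 7475 = 7475 + 4*I*sqrt(778)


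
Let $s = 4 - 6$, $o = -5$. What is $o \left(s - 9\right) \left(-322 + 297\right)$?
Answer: $-1375$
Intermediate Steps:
$s = -2$ ($s = 4 - 6 = -2$)
$o \left(s - 9\right) \left(-322 + 297\right) = - 5 \left(-2 - 9\right) \left(-322 + 297\right) = \left(-5\right) \left(-11\right) \left(-25\right) = 55 \left(-25\right) = -1375$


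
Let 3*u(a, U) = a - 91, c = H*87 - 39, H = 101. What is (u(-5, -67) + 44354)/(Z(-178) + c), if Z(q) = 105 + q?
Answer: 44322/8675 ≈ 5.1092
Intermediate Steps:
c = 8748 (c = 101*87 - 39 = 8787 - 39 = 8748)
u(a, U) = -91/3 + a/3 (u(a, U) = (a - 91)/3 = (-91 + a)/3 = -91/3 + a/3)
(u(-5, -67) + 44354)/(Z(-178) + c) = ((-91/3 + (1/3)*(-5)) + 44354)/((105 - 178) + 8748) = ((-91/3 - 5/3) + 44354)/(-73 + 8748) = (-32 + 44354)/8675 = 44322*(1/8675) = 44322/8675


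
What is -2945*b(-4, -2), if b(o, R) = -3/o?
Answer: -8835/4 ≈ -2208.8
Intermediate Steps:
-2945*b(-4, -2) = -2945*(-3/(-4)) = -2945*(-3*(-¼)) = -2945*3/4 = -2945*¾ = -8835/4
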